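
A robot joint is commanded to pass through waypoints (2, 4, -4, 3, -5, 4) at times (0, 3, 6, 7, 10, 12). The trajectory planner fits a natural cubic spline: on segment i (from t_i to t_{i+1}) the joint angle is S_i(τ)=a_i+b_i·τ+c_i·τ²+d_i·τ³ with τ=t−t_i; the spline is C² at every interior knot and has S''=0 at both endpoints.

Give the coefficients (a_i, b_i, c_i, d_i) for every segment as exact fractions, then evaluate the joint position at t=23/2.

Δ: Δ0=2/3, Δ1=-8/3, Δ2=7, Δ3=-8/3, Δ4=9/2
row 1: diag=12, rhs=-20; c'=1/4, d'=-5/3
row 2: denom=8−3·1/4=29/4; d'=(58−3·-5/3)/(29/4)=252/29
row 3: denom=8−1·4/29=228/29; d'=(-58−1·252/29)/(228/29)=-967/114
row 4: denom=10−3·29/76=673/76; d'=(43−3·-967/114)/(673/76)=5202/673
back: M4=5202/673
back: M3=-967/114−29/76·5202/673=-23081/2019
back: M2=252/29−4/29·-23081/2019=20728/2019
back: M1=-5/3−1/4·20728/2019=-2849/673
M: M0=0, M1=-2849/673, M2=20728/2019, M3=-23081/2019, M4=5202/673, M5=0
seg 0: a=2, c=M0/2=0, d=(M1−M0)/(6·3)=-2849/12114, b=Δ0−h0·(2M0+M1)/6=11239/4038
seg 1: a=4, c=M1/2=-2849/1346, d=(M2−M1)/(6·3)=29275/36342, b=Δ1−h1·(2M1+M2)/6=-7201/2019
seg 2: a=-4, c=M2/2=10364/2019, d=(M3−M2)/(6·1)=-14603/4038, b=Δ2−h2·(2M2+M3)/6=22141/4038
seg 3: a=3, c=M3/2=-23081/4038, d=(M4−M3)/(6·3)=38687/36342, b=Δ3−h3·(2M3+M4)/6=3298/673
seg 4: a=-5, c=M4/2=2601/673, d=(M5−M4)/(6·2)=-867/1346, b=Δ4−h4·(2M4+M5)/6=-879/1346
t_q=23/2 → seg 4, τ=3/2; S=-5+-879/1346·τ+2601/673·τ²+-867/1346·τ³=5839/10768

  seg 0: a=2 b=11239/4038 c=0 d=-2849/12114
  seg 1: a=4 b=-7201/2019 c=-2849/1346 d=29275/36342
  seg 2: a=-4 b=22141/4038 c=10364/2019 d=-14603/4038
  seg 3: a=3 b=3298/673 c=-23081/4038 d=38687/36342
  seg 4: a=-5 b=-879/1346 c=2601/673 d=-867/1346
S(23/2) = 5839/10768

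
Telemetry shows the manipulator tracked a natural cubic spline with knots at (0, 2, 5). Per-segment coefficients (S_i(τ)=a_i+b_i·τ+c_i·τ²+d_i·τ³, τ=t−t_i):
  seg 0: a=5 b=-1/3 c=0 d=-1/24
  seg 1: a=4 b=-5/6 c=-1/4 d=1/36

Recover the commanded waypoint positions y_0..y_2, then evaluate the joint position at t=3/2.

y_0 = S_0(0) = a_0 = 5
y_1 = S_1(0) = a_1 = 4
y_2 = S_1(3) = 0
t_q=3/2 is in segment 0 (τ=3/2); S_0(τ)=279/64

y_0=5 y_1=4 y_2=0
S(3/2) = 279/64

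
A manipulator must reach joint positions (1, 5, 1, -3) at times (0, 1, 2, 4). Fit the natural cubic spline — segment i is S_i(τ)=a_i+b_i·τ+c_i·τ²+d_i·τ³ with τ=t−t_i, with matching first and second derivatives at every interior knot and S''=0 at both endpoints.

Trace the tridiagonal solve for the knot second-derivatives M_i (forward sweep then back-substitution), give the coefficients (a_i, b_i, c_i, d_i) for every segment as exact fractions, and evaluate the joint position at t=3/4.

  seg 0: a=1 b=142/23 c=0 d=-50/23
  seg 1: a=5 b=-8/23 c=-150/23 d=66/23
  seg 2: a=1 b=-110/23 c=48/23 d=-8/23
S(3/4) = 3469/736

Δ: Δ0=4, Δ1=-4, Δ2=-2
row 1: diag=4, rhs=-48; c'=1/4, d'=-12
row 2: denom=6−1·1/4=23/4; d'=(12−1·-12)/(23/4)=96/23
back: M2=96/23
back: M1=-12−1/4·96/23=-300/23
M: M0=0, M1=-300/23, M2=96/23, M3=0
seg 0: a=1, c=M0/2=0, d=(M1−M0)/(6·1)=-50/23, b=Δ0−h0·(2M0+M1)/6=142/23
seg 1: a=5, c=M1/2=-150/23, d=(M2−M1)/(6·1)=66/23, b=Δ1−h1·(2M1+M2)/6=-8/23
seg 2: a=1, c=M2/2=48/23, d=(M3−M2)/(6·2)=-8/23, b=Δ2−h2·(2M2+M3)/6=-110/23
t_q=3/4 → seg 0, τ=3/4; S=1+142/23·τ+0·τ²+-50/23·τ³=3469/736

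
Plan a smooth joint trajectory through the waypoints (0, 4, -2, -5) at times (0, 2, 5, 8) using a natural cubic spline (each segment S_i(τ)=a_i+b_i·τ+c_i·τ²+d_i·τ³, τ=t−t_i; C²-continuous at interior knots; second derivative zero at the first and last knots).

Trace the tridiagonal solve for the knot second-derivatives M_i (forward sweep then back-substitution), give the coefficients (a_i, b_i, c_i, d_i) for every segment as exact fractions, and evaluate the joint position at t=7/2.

  seg 0: a=0 b=108/37 c=0 d=-17/74
  seg 1: a=4 b=6/37 c=-51/37 d=73/333
  seg 2: a=-2 b=-81/37 c=22/37 d=-22/333
S(7/2) = 557/296

Δ: Δ0=2, Δ1=-2, Δ2=-1
row 1: diag=10, rhs=-24; c'=3/10, d'=-12/5
row 2: denom=12−3·3/10=111/10; d'=(6−3·-12/5)/(111/10)=44/37
back: M2=44/37
back: M1=-12/5−3/10·44/37=-102/37
M: M0=0, M1=-102/37, M2=44/37, M3=0
seg 0: a=0, c=M0/2=0, d=(M1−M0)/(6·2)=-17/74, b=Δ0−h0·(2M0+M1)/6=108/37
seg 1: a=4, c=M1/2=-51/37, d=(M2−M1)/(6·3)=73/333, b=Δ1−h1·(2M1+M2)/6=6/37
seg 2: a=-2, c=M2/2=22/37, d=(M3−M2)/(6·3)=-22/333, b=Δ2−h2·(2M2+M3)/6=-81/37
t_q=7/2 → seg 1, τ=3/2; S=4+6/37·τ+-51/37·τ²+73/333·τ³=557/296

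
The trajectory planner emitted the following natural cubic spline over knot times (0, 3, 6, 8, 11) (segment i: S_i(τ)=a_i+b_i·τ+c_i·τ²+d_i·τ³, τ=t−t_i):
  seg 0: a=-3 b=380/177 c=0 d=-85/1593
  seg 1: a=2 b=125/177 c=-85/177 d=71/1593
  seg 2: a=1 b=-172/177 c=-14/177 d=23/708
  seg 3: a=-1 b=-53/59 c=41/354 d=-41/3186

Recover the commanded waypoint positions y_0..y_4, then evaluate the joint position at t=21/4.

y_0 = S_0(0) = a_0 = -3
y_1 = S_1(0) = a_1 = 2
y_2 = S_2(0) = a_2 = 1
y_3 = S_3(0) = a_3 = -1
y_4 = S_3(3) = -3
t_q=21/4 is in segment 1 (τ=9/4); S_1(τ)=6289/3776

y_0=-3 y_1=2 y_2=1 y_3=-1 y_4=-3
S(21/4) = 6289/3776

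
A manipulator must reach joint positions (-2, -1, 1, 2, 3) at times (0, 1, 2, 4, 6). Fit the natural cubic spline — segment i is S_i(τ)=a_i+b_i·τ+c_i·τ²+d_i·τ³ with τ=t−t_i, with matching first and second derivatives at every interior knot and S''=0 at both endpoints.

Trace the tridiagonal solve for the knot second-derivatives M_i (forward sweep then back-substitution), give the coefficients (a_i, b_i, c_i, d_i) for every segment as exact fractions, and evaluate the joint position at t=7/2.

Δ: Δ0=1, Δ1=2, Δ2=1/2, Δ3=1/2
row 1: diag=4, rhs=6; c'=1/4, d'=3/2
row 2: denom=6−1·1/4=23/4; d'=(-9−1·3/2)/(23/4)=-42/23
row 3: denom=8−2·8/23=168/23; d'=(0−2·-42/23)/(168/23)=1/2
back: M3=1/2
back: M2=-42/23−8/23·1/2=-2
back: M1=3/2−1/4·-2=2
M: M0=0, M1=2, M2=-2, M3=1/2, M4=0
seg 0: a=-2, c=M0/2=0, d=(M1−M0)/(6·1)=1/3, b=Δ0−h0·(2M0+M1)/6=2/3
seg 1: a=-1, c=M1/2=1, d=(M2−M1)/(6·1)=-2/3, b=Δ1−h1·(2M1+M2)/6=5/3
seg 2: a=1, c=M2/2=-1, d=(M3−M2)/(6·2)=5/24, b=Δ2−h2·(2M2+M3)/6=5/3
seg 3: a=2, c=M3/2=1/4, d=(M4−M3)/(6·2)=-1/24, b=Δ3−h3·(2M3+M4)/6=1/6
t_q=7/2 → seg 2, τ=3/2; S=1+5/3·τ+-1·τ²+5/24·τ³=125/64

  seg 0: a=-2 b=2/3 c=0 d=1/3
  seg 1: a=-1 b=5/3 c=1 d=-2/3
  seg 2: a=1 b=5/3 c=-1 d=5/24
  seg 3: a=2 b=1/6 c=1/4 d=-1/24
S(7/2) = 125/64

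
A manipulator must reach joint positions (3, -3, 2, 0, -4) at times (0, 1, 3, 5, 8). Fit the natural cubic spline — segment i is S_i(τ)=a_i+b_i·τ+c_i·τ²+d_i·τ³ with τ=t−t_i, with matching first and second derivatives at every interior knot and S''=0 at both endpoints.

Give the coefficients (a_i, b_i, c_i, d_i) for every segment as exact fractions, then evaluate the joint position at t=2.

  seg 0: a=3 b=-301/39 c=0 d=67/39
  seg 1: a=-3 b=-100/39 c=67/13 d=-409/312
  seg 2: a=2 b=181/78 c=-141/52 d=41/78
  seg 3: a=0 b=-173/78 c=23/52 d=-23/468
S(2) = -179/104

Δ: Δ0=-6, Δ1=5/2, Δ2=-1, Δ3=-4/3
row 1: diag=6, rhs=51; c'=1/3, d'=17/2
row 2: denom=8−2·1/3=22/3; d'=(-21−2·17/2)/(22/3)=-57/11
row 3: denom=10−2·3/11=104/11; d'=(-2−2·-57/11)/(104/11)=23/26
back: M3=23/26
back: M2=-57/11−3/11·23/26=-141/26
back: M1=17/2−1/3·-141/26=134/13
M: M0=0, M1=134/13, M2=-141/26, M3=23/26, M4=0
seg 0: a=3, c=M0/2=0, d=(M1−M0)/(6·1)=67/39, b=Δ0−h0·(2M0+M1)/6=-301/39
seg 1: a=-3, c=M1/2=67/13, d=(M2−M1)/(6·2)=-409/312, b=Δ1−h1·(2M1+M2)/6=-100/39
seg 2: a=2, c=M2/2=-141/52, d=(M3−M2)/(6·2)=41/78, b=Δ2−h2·(2M2+M3)/6=181/78
seg 3: a=0, c=M3/2=23/52, d=(M4−M3)/(6·3)=-23/468, b=Δ3−h3·(2M3+M4)/6=-173/78
t_q=2 → seg 1, τ=1; S=-3+-100/39·τ+67/13·τ²+-409/312·τ³=-179/104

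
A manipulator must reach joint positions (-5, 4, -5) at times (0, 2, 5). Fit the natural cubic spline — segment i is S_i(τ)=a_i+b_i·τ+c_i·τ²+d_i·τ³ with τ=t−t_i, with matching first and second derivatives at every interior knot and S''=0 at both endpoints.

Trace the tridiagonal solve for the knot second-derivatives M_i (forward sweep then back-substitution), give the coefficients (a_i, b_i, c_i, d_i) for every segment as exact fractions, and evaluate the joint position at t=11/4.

Δ: Δ0=9/2, Δ1=-3
row 1: diag=10, rhs=-45; c'=3/10, d'=-9/2
back: M1=-9/2
M: M0=0, M1=-9/2, M2=0
seg 0: a=-5, c=M0/2=0, d=(M1−M0)/(6·2)=-3/8, b=Δ0−h0·(2M0+M1)/6=6
seg 1: a=4, c=M1/2=-9/4, d=(M2−M1)/(6·3)=1/4, b=Δ1−h1·(2M1+M2)/6=3/2
t_q=11/4 → seg 1, τ=3/4; S=4+3/2·τ+-9/4·τ²+1/4·τ³=1015/256

  seg 0: a=-5 b=6 c=0 d=-3/8
  seg 1: a=4 b=3/2 c=-9/4 d=1/4
S(11/4) = 1015/256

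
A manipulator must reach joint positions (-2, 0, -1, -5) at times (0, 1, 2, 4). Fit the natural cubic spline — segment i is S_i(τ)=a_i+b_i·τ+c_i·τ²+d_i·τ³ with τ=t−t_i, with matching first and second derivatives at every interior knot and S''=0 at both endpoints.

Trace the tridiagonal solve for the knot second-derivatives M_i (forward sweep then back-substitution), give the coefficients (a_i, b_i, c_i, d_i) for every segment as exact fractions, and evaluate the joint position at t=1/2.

  seg 0: a=-2 b=63/23 c=0 d=-17/23
  seg 1: a=0 b=12/23 c=-51/23 d=16/23
  seg 2: a=-1 b=-42/23 c=-3/23 d=1/46
S(1/2) = -133/184

Δ: Δ0=2, Δ1=-1, Δ2=-2
row 1: diag=4, rhs=-18; c'=1/4, d'=-9/2
row 2: denom=6−1·1/4=23/4; d'=(-6−1·-9/2)/(23/4)=-6/23
back: M2=-6/23
back: M1=-9/2−1/4·-6/23=-102/23
M: M0=0, M1=-102/23, M2=-6/23, M3=0
seg 0: a=-2, c=M0/2=0, d=(M1−M0)/(6·1)=-17/23, b=Δ0−h0·(2M0+M1)/6=63/23
seg 1: a=0, c=M1/2=-51/23, d=(M2−M1)/(6·1)=16/23, b=Δ1−h1·(2M1+M2)/6=12/23
seg 2: a=-1, c=M2/2=-3/23, d=(M3−M2)/(6·2)=1/46, b=Δ2−h2·(2M2+M3)/6=-42/23
t_q=1/2 → seg 0, τ=1/2; S=-2+63/23·τ+0·τ²+-17/23·τ³=-133/184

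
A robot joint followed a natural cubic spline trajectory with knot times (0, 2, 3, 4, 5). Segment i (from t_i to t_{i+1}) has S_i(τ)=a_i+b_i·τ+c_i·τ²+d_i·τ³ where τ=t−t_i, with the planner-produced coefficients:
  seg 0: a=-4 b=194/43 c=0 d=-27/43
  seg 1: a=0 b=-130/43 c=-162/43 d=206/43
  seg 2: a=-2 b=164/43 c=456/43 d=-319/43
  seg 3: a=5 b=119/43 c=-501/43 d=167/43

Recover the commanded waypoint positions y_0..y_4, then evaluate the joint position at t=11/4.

y_0 = S_0(0) = a_0 = -4
y_1 = S_1(0) = a_1 = 0
y_2 = S_2(0) = a_2 = -2
y_3 = S_3(0) = a_3 = 5
y_4 = S_3(1) = 0
t_q=11/4 is in segment 1 (τ=3/4); S_1(τ)=-3255/1376

y_0=-4 y_1=0 y_2=-2 y_3=5 y_4=0
S(11/4) = -3255/1376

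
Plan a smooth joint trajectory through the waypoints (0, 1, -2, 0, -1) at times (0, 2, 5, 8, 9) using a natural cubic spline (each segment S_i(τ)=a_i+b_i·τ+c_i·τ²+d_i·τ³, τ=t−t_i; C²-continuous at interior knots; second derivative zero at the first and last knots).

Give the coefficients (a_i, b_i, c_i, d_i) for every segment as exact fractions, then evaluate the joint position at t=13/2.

Δ: Δ0=1/2, Δ1=-1, Δ2=2/3, Δ3=-1
row 1: diag=10, rhs=-9; c'=3/10, d'=-9/10
row 2: denom=12−3·3/10=111/10; d'=(10−3·-9/10)/(111/10)=127/111
row 3: denom=8−3·10/37=266/37; d'=(-10−3·127/111)/(266/37)=-71/38
back: M3=-71/38
back: M2=127/111−10/37·-71/38=94/57
back: M1=-9/10−3/10·94/57=-53/38
M: M0=0, M1=-53/38, M2=94/57, M3=-71/38, M4=0
seg 0: a=0, c=M0/2=0, d=(M1−M0)/(6·2)=-53/456, b=Δ0−h0·(2M0+M1)/6=55/57
seg 1: a=1, c=M1/2=-53/76, d=(M2−M1)/(6·3)=347/2052, b=Δ1−h1·(2M1+M2)/6=-49/114
seg 2: a=-2, c=M2/2=47/57, d=(M3−M2)/(6·3)=-401/2052, b=Δ2−h2·(2M2+M3)/6=-11/228
seg 3: a=0, c=M3/2=-71/76, d=(M4−M3)/(6·1)=71/228, b=Δ3−h3·(2M3+M4)/6=-43/114
t_q=13/2 → seg 2, τ=3/2; S=-2+-11/228·τ+47/57·τ²+-401/2052·τ³=-533/608

  seg 0: a=0 b=55/57 c=0 d=-53/456
  seg 1: a=1 b=-49/114 c=-53/76 d=347/2052
  seg 2: a=-2 b=-11/228 c=47/57 d=-401/2052
  seg 3: a=0 b=-43/114 c=-71/76 d=71/228
S(13/2) = -533/608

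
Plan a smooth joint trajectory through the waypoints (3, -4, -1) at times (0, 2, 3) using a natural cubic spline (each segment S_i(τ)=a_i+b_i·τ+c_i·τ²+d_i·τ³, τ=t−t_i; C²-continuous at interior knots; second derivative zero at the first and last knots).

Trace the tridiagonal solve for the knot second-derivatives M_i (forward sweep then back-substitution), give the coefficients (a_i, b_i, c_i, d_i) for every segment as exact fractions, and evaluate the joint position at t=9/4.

Δ: Δ0=-7/2, Δ1=3
row 1: diag=6, rhs=39; c'=1/6, d'=13/2
back: M1=13/2
M: M0=0, M1=13/2, M2=0
seg 0: a=3, c=M0/2=0, d=(M1−M0)/(6·2)=13/24, b=Δ0−h0·(2M0+M1)/6=-17/3
seg 1: a=-4, c=M1/2=13/4, d=(M2−M1)/(6·1)=-13/12, b=Δ1−h1·(2M1+M2)/6=5/6
t_q=9/4 → seg 1, τ=1/4; S=-4+5/6·τ+13/4·τ²+-13/12·τ³=-923/256

  seg 0: a=3 b=-17/3 c=0 d=13/24
  seg 1: a=-4 b=5/6 c=13/4 d=-13/12
S(9/4) = -923/256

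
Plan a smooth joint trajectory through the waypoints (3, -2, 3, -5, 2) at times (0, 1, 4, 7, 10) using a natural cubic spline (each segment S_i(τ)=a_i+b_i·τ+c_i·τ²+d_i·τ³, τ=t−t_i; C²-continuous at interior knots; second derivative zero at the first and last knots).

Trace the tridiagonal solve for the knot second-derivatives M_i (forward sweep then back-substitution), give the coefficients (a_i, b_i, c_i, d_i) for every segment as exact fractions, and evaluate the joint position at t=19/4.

  seg 0: a=3 b=-1987/324 c=0 d=367/324
  seg 1: a=-2 b=-443/162 c=367/108 d=-1877/2916
  seg 2: a=3 b=89/324 c=-194/81 d=1375/2916
  seg 3: a=-5 b=-221/162 c=599/324 d=-599/2916
S(19/4) = 4741/2304

Δ: Δ0=-5, Δ1=5/3, Δ2=-8/3, Δ3=7/3
row 1: diag=8, rhs=40; c'=3/8, d'=5
row 2: denom=12−3·3/8=87/8; d'=(-26−3·5)/(87/8)=-328/87
row 3: denom=12−3·8/29=324/29; d'=(30−3·-328/87)/(324/29)=599/162
back: M3=599/162
back: M2=-328/87−8/29·599/162=-388/81
back: M1=5−3/8·-388/81=367/54
M: M0=0, M1=367/54, M2=-388/81, M3=599/162, M4=0
seg 0: a=3, c=M0/2=0, d=(M1−M0)/(6·1)=367/324, b=Δ0−h0·(2M0+M1)/6=-1987/324
seg 1: a=-2, c=M1/2=367/108, d=(M2−M1)/(6·3)=-1877/2916, b=Δ1−h1·(2M1+M2)/6=-443/162
seg 2: a=3, c=M2/2=-194/81, d=(M3−M2)/(6·3)=1375/2916, b=Δ2−h2·(2M2+M3)/6=89/324
seg 3: a=-5, c=M3/2=599/324, d=(M4−M3)/(6·3)=-599/2916, b=Δ3−h3·(2M3+M4)/6=-221/162
t_q=19/4 → seg 2, τ=3/4; S=3+89/324·τ+-194/81·τ²+1375/2916·τ³=4741/2304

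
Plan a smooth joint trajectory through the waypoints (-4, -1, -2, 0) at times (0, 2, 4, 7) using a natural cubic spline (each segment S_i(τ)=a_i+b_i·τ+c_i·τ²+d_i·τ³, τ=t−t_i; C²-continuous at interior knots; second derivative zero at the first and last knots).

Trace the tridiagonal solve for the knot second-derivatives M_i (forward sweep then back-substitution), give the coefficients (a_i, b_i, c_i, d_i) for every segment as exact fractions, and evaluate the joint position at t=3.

  seg 0: a=-4 b=119/57 c=0 d=-67/456
  seg 1: a=-1 b=37/114 c=-67/76 d=107/456
  seg 2: a=-2 b=-22/57 c=10/19 d=-10/171
S(3) = -201/152

Δ: Δ0=3/2, Δ1=-1/2, Δ2=2/3
row 1: diag=8, rhs=-12; c'=1/4, d'=-3/2
row 2: denom=10−2·1/4=19/2; d'=(7−2·-3/2)/(19/2)=20/19
back: M2=20/19
back: M1=-3/2−1/4·20/19=-67/38
M: M0=0, M1=-67/38, M2=20/19, M3=0
seg 0: a=-4, c=M0/2=0, d=(M1−M0)/(6·2)=-67/456, b=Δ0−h0·(2M0+M1)/6=119/57
seg 1: a=-1, c=M1/2=-67/76, d=(M2−M1)/(6·2)=107/456, b=Δ1−h1·(2M1+M2)/6=37/114
seg 2: a=-2, c=M2/2=10/19, d=(M3−M2)/(6·3)=-10/171, b=Δ2−h2·(2M2+M3)/6=-22/57
t_q=3 → seg 1, τ=1; S=-1+37/114·τ+-67/76·τ²+107/456·τ³=-201/152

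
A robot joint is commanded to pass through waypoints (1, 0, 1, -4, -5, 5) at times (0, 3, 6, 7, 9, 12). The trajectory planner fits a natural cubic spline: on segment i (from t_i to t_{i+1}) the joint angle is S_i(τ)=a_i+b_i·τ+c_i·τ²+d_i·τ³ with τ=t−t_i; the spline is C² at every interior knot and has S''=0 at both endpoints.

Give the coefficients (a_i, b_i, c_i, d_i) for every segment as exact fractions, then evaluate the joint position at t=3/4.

Δ: Δ0=-1/3, Δ1=1/3, Δ2=-5, Δ3=-1/2, Δ4=10/3
row 1: diag=12, rhs=4; c'=1/4, d'=1/3
row 2: denom=8−3·1/4=29/4; d'=(-32−3·1/3)/(29/4)=-132/29
row 3: denom=6−1·4/29=170/29; d'=(27−1·-132/29)/(170/29)=183/34
row 4: denom=10−2·29/85=792/85; d'=(23−2·183/34)/(792/85)=130/99
back: M4=130/99
back: M3=183/34−29/85·130/99=977/198
back: M2=-132/29−4/29·977/198=-518/99
back: M1=1/3−1/4·-518/99=325/198
M: M0=0, M1=325/198, M2=-518/99, M3=977/198, M4=130/99, M5=0
seg 0: a=1, c=M0/2=0, d=(M1−M0)/(6·3)=325/3564, b=Δ0−h0·(2M0+M1)/6=-457/396
seg 1: a=0, c=M1/2=325/396, d=(M2−M1)/(6·3)=-1361/3564, b=Δ1−h1·(2M1+M2)/6=259/198
seg 2: a=1, c=M2/2=-259/99, d=(M3−M2)/(6·1)=61/36, b=Δ2−h2·(2M2+M3)/6=-1615/396
seg 3: a=-4, c=M3/2=977/396, d=(M4−M3)/(6·2)=-239/792, b=Δ3−h3·(2M3+M4)/6=-93/22
seg 4: a=-5, c=M4/2=65/99, d=(M5−M4)/(6·3)=-65/891, b=Δ4−h4·(2M4+M5)/6=200/99
t_q=3/4 → seg 0, τ=3/4; S=1+-457/396·τ+0·τ²+325/3564·τ³=487/2816

  seg 0: a=1 b=-457/396 c=0 d=325/3564
  seg 1: a=0 b=259/198 c=325/396 d=-1361/3564
  seg 2: a=1 b=-1615/396 c=-259/99 d=61/36
  seg 3: a=-4 b=-93/22 c=977/396 d=-239/792
  seg 4: a=-5 b=200/99 c=65/99 d=-65/891
S(3/4) = 487/2816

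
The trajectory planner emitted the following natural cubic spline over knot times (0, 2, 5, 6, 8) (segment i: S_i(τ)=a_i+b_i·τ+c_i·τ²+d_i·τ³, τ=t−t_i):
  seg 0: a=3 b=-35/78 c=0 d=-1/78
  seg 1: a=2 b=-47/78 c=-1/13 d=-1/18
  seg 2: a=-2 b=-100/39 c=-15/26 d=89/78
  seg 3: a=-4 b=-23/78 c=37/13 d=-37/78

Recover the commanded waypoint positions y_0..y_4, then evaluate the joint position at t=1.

y_0=3 y_1=2 y_2=-2 y_3=-4 y_4=3
S(1) = 33/13

y_0 = S_0(0) = a_0 = 3
y_1 = S_1(0) = a_1 = 2
y_2 = S_2(0) = a_2 = -2
y_3 = S_3(0) = a_3 = -4
y_4 = S_3(2) = 3
t_q=1 is in segment 0 (τ=1); S_0(τ)=33/13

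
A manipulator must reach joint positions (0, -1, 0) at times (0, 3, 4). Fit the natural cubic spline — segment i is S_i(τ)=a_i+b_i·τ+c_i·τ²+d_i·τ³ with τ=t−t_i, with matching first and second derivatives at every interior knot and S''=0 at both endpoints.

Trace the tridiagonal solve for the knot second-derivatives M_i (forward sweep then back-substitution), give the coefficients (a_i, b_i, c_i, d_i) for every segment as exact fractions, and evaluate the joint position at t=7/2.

Δ: Δ0=-1/3, Δ1=1
row 1: diag=8, rhs=8; c'=1/8, d'=1
back: M1=1
M: M0=0, M1=1, M2=0
seg 0: a=0, c=M0/2=0, d=(M1−M0)/(6·3)=1/18, b=Δ0−h0·(2M0+M1)/6=-5/6
seg 1: a=-1, c=M1/2=1/2, d=(M2−M1)/(6·1)=-1/6, b=Δ1−h1·(2M1+M2)/6=2/3
t_q=7/2 → seg 1, τ=1/2; S=-1+2/3·τ+1/2·τ²+-1/6·τ³=-9/16

  seg 0: a=0 b=-5/6 c=0 d=1/18
  seg 1: a=-1 b=2/3 c=1/2 d=-1/6
S(7/2) = -9/16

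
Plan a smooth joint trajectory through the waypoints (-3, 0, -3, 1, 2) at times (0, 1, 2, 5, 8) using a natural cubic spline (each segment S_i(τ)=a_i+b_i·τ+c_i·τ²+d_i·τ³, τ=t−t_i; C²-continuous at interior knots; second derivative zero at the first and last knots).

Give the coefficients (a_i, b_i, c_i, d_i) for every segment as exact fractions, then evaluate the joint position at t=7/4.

Δ: Δ0=3, Δ1=-3, Δ2=4/3, Δ3=1/3
row 1: diag=4, rhs=-36; c'=1/4, d'=-9
row 2: denom=8−1·1/4=31/4; d'=(26−1·-9)/(31/4)=140/31
row 3: denom=12−3·12/31=336/31; d'=(-6−3·140/31)/(336/31)=-101/56
back: M3=-101/56
back: M2=140/31−12/31·-101/56=73/14
back: M1=-9−1/4·73/14=-577/56
M: M0=0, M1=-577/56, M2=73/14, M3=-101/56, M4=0
seg 0: a=-3, c=M0/2=0, d=(M1−M0)/(6·1)=-577/336, b=Δ0−h0·(2M0+M1)/6=1585/336
seg 1: a=0, c=M1/2=-577/112, d=(M2−M1)/(6·1)=869/336, b=Δ1−h1·(2M1+M2)/6=-73/168
seg 2: a=-3, c=M2/2=73/28, d=(M3−M2)/(6·3)=-131/336, b=Δ2−h2·(2M2+M3)/6=-143/48
seg 3: a=1, c=M3/2=-101/112, d=(M4−M3)/(6·3)=101/1008, b=Δ3−h3·(2M3+M4)/6=359/168
t_q=7/4 → seg 1, τ=3/4; S=0+-73/168·τ+-577/112·τ²+869/336·τ³=-15287/7168

  seg 0: a=-3 b=1585/336 c=0 d=-577/336
  seg 1: a=0 b=-73/168 c=-577/112 d=869/336
  seg 2: a=-3 b=-143/48 c=73/28 d=-131/336
  seg 3: a=1 b=359/168 c=-101/112 d=101/1008
S(7/4) = -15287/7168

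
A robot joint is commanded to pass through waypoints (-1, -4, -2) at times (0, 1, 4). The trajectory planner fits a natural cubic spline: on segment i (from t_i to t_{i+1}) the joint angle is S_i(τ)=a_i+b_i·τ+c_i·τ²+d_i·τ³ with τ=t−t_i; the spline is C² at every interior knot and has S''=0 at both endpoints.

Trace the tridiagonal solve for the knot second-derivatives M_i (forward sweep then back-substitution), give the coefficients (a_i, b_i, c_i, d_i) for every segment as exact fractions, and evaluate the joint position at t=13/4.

Δ: Δ0=-3, Δ1=2/3
row 1: diag=8, rhs=22; c'=3/8, d'=11/4
back: M1=11/4
M: M0=0, M1=11/4, M2=0
seg 0: a=-1, c=M0/2=0, d=(M1−M0)/(6·1)=11/24, b=Δ0−h0·(2M0+M1)/6=-83/24
seg 1: a=-4, c=M1/2=11/8, d=(M2−M1)/(6·3)=-11/72, b=Δ1−h1·(2M1+M2)/6=-25/12
t_q=13/4 → seg 1, τ=9/4; S=-4+-25/12·τ+11/8·τ²+-11/72·τ³=-1775/512

  seg 0: a=-1 b=-83/24 c=0 d=11/24
  seg 1: a=-4 b=-25/12 c=11/8 d=-11/72
S(13/4) = -1775/512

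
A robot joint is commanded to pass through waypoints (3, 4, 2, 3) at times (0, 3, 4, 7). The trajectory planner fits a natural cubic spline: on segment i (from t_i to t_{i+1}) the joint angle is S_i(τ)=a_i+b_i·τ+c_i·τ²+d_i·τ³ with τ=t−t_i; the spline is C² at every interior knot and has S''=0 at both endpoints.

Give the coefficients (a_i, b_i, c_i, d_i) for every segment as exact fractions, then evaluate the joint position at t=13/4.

  seg 0: a=3 b=4/3 c=0 d=-1/9
  seg 1: a=4 b=-5/3 c=-1 d=2/3
  seg 2: a=2 b=-5/3 c=1 d=-1/9
S(13/4) = 113/32

Δ: Δ0=1/3, Δ1=-2, Δ2=1/3
row 1: diag=8, rhs=-14; c'=1/8, d'=-7/4
row 2: denom=8−1·1/8=63/8; d'=(14−1·-7/4)/(63/8)=2
back: M2=2
back: M1=-7/4−1/8·2=-2
M: M0=0, M1=-2, M2=2, M3=0
seg 0: a=3, c=M0/2=0, d=(M1−M0)/(6·3)=-1/9, b=Δ0−h0·(2M0+M1)/6=4/3
seg 1: a=4, c=M1/2=-1, d=(M2−M1)/(6·1)=2/3, b=Δ1−h1·(2M1+M2)/6=-5/3
seg 2: a=2, c=M2/2=1, d=(M3−M2)/(6·3)=-1/9, b=Δ2−h2·(2M2+M3)/6=-5/3
t_q=13/4 → seg 1, τ=1/4; S=4+-5/3·τ+-1·τ²+2/3·τ³=113/32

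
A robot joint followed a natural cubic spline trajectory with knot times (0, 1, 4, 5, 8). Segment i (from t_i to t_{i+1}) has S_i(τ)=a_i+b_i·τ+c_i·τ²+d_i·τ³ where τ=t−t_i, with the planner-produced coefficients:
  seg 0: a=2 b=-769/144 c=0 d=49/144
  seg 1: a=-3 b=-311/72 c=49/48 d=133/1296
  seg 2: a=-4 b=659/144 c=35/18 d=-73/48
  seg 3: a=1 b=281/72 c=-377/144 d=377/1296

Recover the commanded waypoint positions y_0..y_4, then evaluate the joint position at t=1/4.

y_0=2 y_1=-3 y_2=-4 y_3=1 y_4=-3
S(1/4) = 2059/3072

y_0 = S_0(0) = a_0 = 2
y_1 = S_1(0) = a_1 = -3
y_2 = S_2(0) = a_2 = -4
y_3 = S_3(0) = a_3 = 1
y_4 = S_3(3) = -3
t_q=1/4 is in segment 0 (τ=1/4); S_0(τ)=2059/3072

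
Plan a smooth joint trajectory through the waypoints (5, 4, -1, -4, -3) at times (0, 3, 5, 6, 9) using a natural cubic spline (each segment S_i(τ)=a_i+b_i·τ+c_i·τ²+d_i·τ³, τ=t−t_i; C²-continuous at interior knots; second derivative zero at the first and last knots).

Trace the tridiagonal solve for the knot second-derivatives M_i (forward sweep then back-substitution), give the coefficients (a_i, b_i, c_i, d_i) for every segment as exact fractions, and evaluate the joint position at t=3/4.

Δ: Δ0=-1/3, Δ1=-5/2, Δ2=-3, Δ3=1/3
row 1: diag=10, rhs=-13; c'=1/5, d'=-13/10
row 2: denom=6−2·1/5=28/5; d'=(-3−2·-13/10)/(28/5)=-1/14
row 3: denom=8−1·5/28=219/28; d'=(20−1·-1/14)/(219/28)=562/219
back: M3=562/219
back: M2=-1/14−5/28·562/219=-116/219
back: M1=-13/10−1/5·-116/219=-523/438
M: M0=0, M1=-523/438, M2=-116/219, M3=562/219, M4=0
seg 0: a=5, c=M0/2=0, d=(M1−M0)/(6·3)=-523/7884, b=Δ0−h0·(2M0+M1)/6=77/292
seg 1: a=4, c=M1/2=-523/876, d=(M2−M1)/(6·2)=97/1752, b=Δ1−h1·(2M1+M2)/6=-223/146
seg 2: a=-1, c=M2/2=-58/219, d=(M3−M2)/(6·1)=113/219, b=Δ2−h2·(2M2+M3)/6=-712/219
seg 3: a=-4, c=M3/2=281/219, d=(M4−M3)/(6·3)=-281/1971, b=Δ3−h3·(2M3+M4)/6=-163/73
t_q=3/4 → seg 0, τ=3/4; S=5+77/292·τ+0·τ²+-523/7884·τ³=96613/18688

  seg 0: a=5 b=77/292 c=0 d=-523/7884
  seg 1: a=4 b=-223/146 c=-523/876 d=97/1752
  seg 2: a=-1 b=-712/219 c=-58/219 d=113/219
  seg 3: a=-4 b=-163/73 c=281/219 d=-281/1971
S(3/4) = 96613/18688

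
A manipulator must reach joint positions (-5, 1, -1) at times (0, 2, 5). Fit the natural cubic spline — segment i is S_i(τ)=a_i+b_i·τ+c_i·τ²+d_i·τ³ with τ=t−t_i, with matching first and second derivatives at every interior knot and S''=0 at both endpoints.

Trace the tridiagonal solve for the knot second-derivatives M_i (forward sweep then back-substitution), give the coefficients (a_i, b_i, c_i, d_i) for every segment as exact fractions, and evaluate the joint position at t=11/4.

Δ: Δ0=3, Δ1=-2/3
row 1: diag=10, rhs=-22; c'=3/10, d'=-11/5
back: M1=-11/5
M: M0=0, M1=-11/5, M2=0
seg 0: a=-5, c=M0/2=0, d=(M1−M0)/(6·2)=-11/60, b=Δ0−h0·(2M0+M1)/6=56/15
seg 1: a=1, c=M1/2=-11/10, d=(M2−M1)/(6·3)=11/90, b=Δ1−h1·(2M1+M2)/6=23/15
t_q=11/4 → seg 1, τ=3/4; S=1+23/15·τ+-11/10·τ²+11/90·τ³=1013/640

  seg 0: a=-5 b=56/15 c=0 d=-11/60
  seg 1: a=1 b=23/15 c=-11/10 d=11/90
S(11/4) = 1013/640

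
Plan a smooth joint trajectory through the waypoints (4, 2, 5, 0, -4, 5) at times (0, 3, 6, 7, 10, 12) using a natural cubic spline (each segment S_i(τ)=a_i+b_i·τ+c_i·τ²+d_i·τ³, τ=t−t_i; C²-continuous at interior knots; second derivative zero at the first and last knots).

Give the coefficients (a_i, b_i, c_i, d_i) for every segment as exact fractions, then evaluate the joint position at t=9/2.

  seg 0: a=4 b=-7223/4038 c=0 d=4531/36342
  seg 1: a=2 b=3185/2019 c=4531/4038 d=-15925/36342
  seg 2: a=5 b=-14219/4038 c=-1899/673 d=5423/4038
  seg 3: a=0 b=-10369/2019 c=1625/1346 d=27/1346
  seg 4: a=-4 b=10699/4038 c=934/673 d=-467/2019
S(9/2) = 58277/10768

Δ: Δ0=-2/3, Δ1=1, Δ2=-5, Δ3=-4/3, Δ4=9/2
row 1: diag=12, rhs=10; c'=1/4, d'=5/6
row 2: denom=8−3·1/4=29/4; d'=(-36−3·5/6)/(29/4)=-154/29
row 3: denom=8−1·4/29=228/29; d'=(22−1·-154/29)/(228/29)=66/19
row 4: denom=10−3·29/76=673/76; d'=(35−3·66/19)/(673/76)=1868/673
back: M4=1868/673
back: M3=66/19−29/76·1868/673=1625/673
back: M2=-154/29−4/29·1625/673=-3798/673
back: M1=5/6−1/4·-3798/673=4531/2019
M: M0=0, M1=4531/2019, M2=-3798/673, M3=1625/673, M4=1868/673, M5=0
seg 0: a=4, c=M0/2=0, d=(M1−M0)/(6·3)=4531/36342, b=Δ0−h0·(2M0+M1)/6=-7223/4038
seg 1: a=2, c=M1/2=4531/4038, d=(M2−M1)/(6·3)=-15925/36342, b=Δ1−h1·(2M1+M2)/6=3185/2019
seg 2: a=5, c=M2/2=-1899/673, d=(M3−M2)/(6·1)=5423/4038, b=Δ2−h2·(2M2+M3)/6=-14219/4038
seg 3: a=0, c=M3/2=1625/1346, d=(M4−M3)/(6·3)=27/1346, b=Δ3−h3·(2M3+M4)/6=-10369/2019
seg 4: a=-4, c=M4/2=934/673, d=(M5−M4)/(6·2)=-467/2019, b=Δ4−h4·(2M4+M5)/6=10699/4038
t_q=9/2 → seg 1, τ=3/2; S=2+3185/2019·τ+4531/4038·τ²+-15925/36342·τ³=58277/10768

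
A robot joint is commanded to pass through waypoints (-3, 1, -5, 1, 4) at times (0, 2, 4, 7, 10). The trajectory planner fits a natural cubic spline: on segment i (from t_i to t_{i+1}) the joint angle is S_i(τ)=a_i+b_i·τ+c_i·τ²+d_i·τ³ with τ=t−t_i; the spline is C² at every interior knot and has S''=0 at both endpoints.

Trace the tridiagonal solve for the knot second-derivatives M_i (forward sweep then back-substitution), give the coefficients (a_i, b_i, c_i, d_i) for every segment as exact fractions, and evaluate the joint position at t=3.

  seg 0: a=-3 b=507/140 c=0 d=-227/560
  seg 1: a=1 b=-87/70 c=-681/280 d=87/112
  seg 2: a=-5 b=-33/20 c=78/35 d=-85/252
  seg 3: a=1 b=183/70 c=-113/140 d=113/1260
S(3) = -1063/560

Δ: Δ0=2, Δ1=-3, Δ2=2, Δ3=1
row 1: diag=8, rhs=-30; c'=1/4, d'=-15/4
row 2: denom=10−2·1/4=19/2; d'=(30−2·-15/4)/(19/2)=75/19
row 3: denom=12−3·6/19=210/19; d'=(-6−3·75/19)/(210/19)=-113/70
back: M3=-113/70
back: M2=75/19−6/19·-113/70=156/35
back: M1=-15/4−1/4·156/35=-681/140
M: M0=0, M1=-681/140, M2=156/35, M3=-113/70, M4=0
seg 0: a=-3, c=M0/2=0, d=(M1−M0)/(6·2)=-227/560, b=Δ0−h0·(2M0+M1)/6=507/140
seg 1: a=1, c=M1/2=-681/280, d=(M2−M1)/(6·2)=87/112, b=Δ1−h1·(2M1+M2)/6=-87/70
seg 2: a=-5, c=M2/2=78/35, d=(M3−M2)/(6·3)=-85/252, b=Δ2−h2·(2M2+M3)/6=-33/20
seg 3: a=1, c=M3/2=-113/140, d=(M4−M3)/(6·3)=113/1260, b=Δ3−h3·(2M3+M4)/6=183/70
t_q=3 → seg 1, τ=1; S=1+-87/70·τ+-681/280·τ²+87/112·τ³=-1063/560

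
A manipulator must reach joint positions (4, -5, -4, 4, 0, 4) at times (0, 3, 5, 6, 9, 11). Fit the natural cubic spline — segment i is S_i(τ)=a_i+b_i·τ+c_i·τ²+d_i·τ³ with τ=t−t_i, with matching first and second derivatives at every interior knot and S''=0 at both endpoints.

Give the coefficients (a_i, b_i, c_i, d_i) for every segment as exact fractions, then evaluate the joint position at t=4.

  seg 0: a=4 b=-12181/3876 c=0 d=553/34884
  seg 1: a=-5 b=-5261/1938 c=553/3876 d=5677/7752
  seg 2: a=-4 b=2146/323 c=4396/969 d=-3082/969
  seg 3: a=4 b=352/57 c=-4850/969 d=7274/8721
  seg 4: a=0 b=-1294/969 c=808/323 d=-404/969
S(4) = -53021/7752

Δ: Δ0=-3, Δ1=1/2, Δ2=8, Δ3=-4/3, Δ4=2
row 1: diag=10, rhs=21; c'=1/5, d'=21/10
row 2: denom=6−2·1/5=28/5; d'=(45−2·21/10)/(28/5)=51/7
row 3: denom=8−1·5/28=219/28; d'=(-56−1·51/7)/(219/28)=-1772/219
row 4: denom=10−3·28/73=646/73; d'=(20−3·-1772/219)/(646/73)=1616/323
back: M4=1616/323
back: M3=-1772/219−28/73·1616/323=-9700/969
back: M2=51/7−5/28·-9700/969=8792/969
back: M1=21/10−1/5·8792/969=553/1938
M: M0=0, M1=553/1938, M2=8792/969, M3=-9700/969, M4=1616/323, M5=0
seg 0: a=4, c=M0/2=0, d=(M1−M0)/(6·3)=553/34884, b=Δ0−h0·(2M0+M1)/6=-12181/3876
seg 1: a=-5, c=M1/2=553/3876, d=(M2−M1)/(6·2)=5677/7752, b=Δ1−h1·(2M1+M2)/6=-5261/1938
seg 2: a=-4, c=M2/2=4396/969, d=(M3−M2)/(6·1)=-3082/969, b=Δ2−h2·(2M2+M3)/6=2146/323
seg 3: a=4, c=M3/2=-4850/969, d=(M4−M3)/(6·3)=7274/8721, b=Δ3−h3·(2M3+M4)/6=352/57
seg 4: a=0, c=M4/2=808/323, d=(M5−M4)/(6·2)=-404/969, b=Δ4−h4·(2M4+M5)/6=-1294/969
t_q=4 → seg 1, τ=1; S=-5+-5261/1938·τ+553/3876·τ²+5677/7752·τ³=-53021/7752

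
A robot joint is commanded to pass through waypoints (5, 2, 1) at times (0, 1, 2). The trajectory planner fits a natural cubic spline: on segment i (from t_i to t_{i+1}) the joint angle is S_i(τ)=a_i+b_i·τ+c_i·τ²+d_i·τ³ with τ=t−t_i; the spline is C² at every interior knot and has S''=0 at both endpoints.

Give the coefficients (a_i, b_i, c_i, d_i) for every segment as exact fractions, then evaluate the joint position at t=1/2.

Δ: Δ0=-3, Δ1=-1
row 1: diag=4, rhs=12; c'=1/4, d'=3
back: M1=3
M: M0=0, M1=3, M2=0
seg 0: a=5, c=M0/2=0, d=(M1−M0)/(6·1)=1/2, b=Δ0−h0·(2M0+M1)/6=-7/2
seg 1: a=2, c=M1/2=3/2, d=(M2−M1)/(6·1)=-1/2, b=Δ1−h1·(2M1+M2)/6=-2
t_q=1/2 → seg 0, τ=1/2; S=5+-7/2·τ+0·τ²+1/2·τ³=53/16

  seg 0: a=5 b=-7/2 c=0 d=1/2
  seg 1: a=2 b=-2 c=3/2 d=-1/2
S(1/2) = 53/16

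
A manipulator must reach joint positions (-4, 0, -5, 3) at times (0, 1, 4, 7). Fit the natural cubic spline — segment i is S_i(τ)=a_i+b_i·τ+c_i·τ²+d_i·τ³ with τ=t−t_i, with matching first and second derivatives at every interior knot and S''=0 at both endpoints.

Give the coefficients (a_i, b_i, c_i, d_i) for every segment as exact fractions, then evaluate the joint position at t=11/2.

  seg 0: a=-4 b=143/29 c=0 d=-27/29
  seg 1: a=0 b=62/29 c=-81/29 d=398/783
  seg 2: a=-5 b=-26/29 c=155/87 d=-155/783
S(11/2) = -697/232

Δ: Δ0=4, Δ1=-5/3, Δ2=8/3
row 1: diag=8, rhs=-34; c'=3/8, d'=-17/4
row 2: denom=12−3·3/8=87/8; d'=(26−3·-17/4)/(87/8)=310/87
back: M2=310/87
back: M1=-17/4−3/8·310/87=-162/29
M: M0=0, M1=-162/29, M2=310/87, M3=0
seg 0: a=-4, c=M0/2=0, d=(M1−M0)/(6·1)=-27/29, b=Δ0−h0·(2M0+M1)/6=143/29
seg 1: a=0, c=M1/2=-81/29, d=(M2−M1)/(6·3)=398/783, b=Δ1−h1·(2M1+M2)/6=62/29
seg 2: a=-5, c=M2/2=155/87, d=(M3−M2)/(6·3)=-155/783, b=Δ2−h2·(2M2+M3)/6=-26/29
t_q=11/2 → seg 2, τ=3/2; S=-5+-26/29·τ+155/87·τ²+-155/783·τ³=-697/232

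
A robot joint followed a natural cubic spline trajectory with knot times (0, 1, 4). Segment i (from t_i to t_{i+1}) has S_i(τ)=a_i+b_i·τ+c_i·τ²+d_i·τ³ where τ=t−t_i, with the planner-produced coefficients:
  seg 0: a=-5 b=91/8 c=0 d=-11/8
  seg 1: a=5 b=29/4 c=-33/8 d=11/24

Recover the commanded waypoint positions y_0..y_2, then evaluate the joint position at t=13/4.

y_0=-5 y_1=5 y_2=2
S(13/4) = 2893/512

y_0 = S_0(0) = a_0 = -5
y_1 = S_1(0) = a_1 = 5
y_2 = S_1(3) = 2
t_q=13/4 is in segment 1 (τ=9/4); S_1(τ)=2893/512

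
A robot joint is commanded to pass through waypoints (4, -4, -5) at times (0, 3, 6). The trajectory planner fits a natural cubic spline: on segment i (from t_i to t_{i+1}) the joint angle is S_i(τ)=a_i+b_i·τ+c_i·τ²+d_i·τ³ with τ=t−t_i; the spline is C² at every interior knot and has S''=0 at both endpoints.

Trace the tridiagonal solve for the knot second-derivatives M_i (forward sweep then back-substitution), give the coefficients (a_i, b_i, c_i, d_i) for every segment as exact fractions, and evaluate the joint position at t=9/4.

Δ: Δ0=-8/3, Δ1=-1/3
row 1: diag=12, rhs=14; c'=1/4, d'=7/6
back: M1=7/6
M: M0=0, M1=7/6, M2=0
seg 0: a=4, c=M0/2=0, d=(M1−M0)/(6·3)=7/108, b=Δ0−h0·(2M0+M1)/6=-13/4
seg 1: a=-4, c=M1/2=7/12, d=(M2−M1)/(6·3)=-7/108, b=Δ1−h1·(2M1+M2)/6=-3/2
t_q=9/4 → seg 0, τ=9/4; S=4+-13/4·τ+0·τ²+7/108·τ³=-659/256

  seg 0: a=4 b=-13/4 c=0 d=7/108
  seg 1: a=-4 b=-3/2 c=7/12 d=-7/108
S(9/4) = -659/256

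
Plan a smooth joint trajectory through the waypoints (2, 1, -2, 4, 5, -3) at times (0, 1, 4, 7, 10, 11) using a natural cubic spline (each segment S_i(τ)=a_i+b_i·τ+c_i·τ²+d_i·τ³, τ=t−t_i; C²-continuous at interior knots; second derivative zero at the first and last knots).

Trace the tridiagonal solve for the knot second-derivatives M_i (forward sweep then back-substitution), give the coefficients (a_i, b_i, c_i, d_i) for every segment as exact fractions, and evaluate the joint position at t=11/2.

Δ: Δ0=-1, Δ1=-1, Δ2=2, Δ3=1/3, Δ4=-8
row 1: diag=8, rhs=0; c'=3/8, d'=0
row 2: denom=12−3·3/8=87/8; d'=(18−3·0)/(87/8)=48/29
row 3: denom=12−3·8/29=324/29; d'=(-10−3·48/29)/(324/29)=-217/162
row 4: denom=8−3·29/108=259/36; d'=(-50−3·-217/162)/(259/36)=-4966/777
back: M4=-4966/777
back: M3=-217/162−29/108·-4966/777=878/2331
back: M2=48/29−8/29·878/2331=3616/2331
back: M1=0−3/8·3616/2331=-452/777
M: M0=0, M1=-452/777, M2=3616/2331, M3=878/2331, M4=-4966/777, M5=0
seg 0: a=2, c=M0/2=0, d=(M1−M0)/(6·1)=-226/2331, b=Δ0−h0·(2M0+M1)/6=-2105/2331
seg 1: a=1, c=M1/2=-226/777, d=(M2−M1)/(6·3)=2486/20979, b=Δ1−h1·(2M1+M2)/6=-2783/2331
seg 2: a=-2, c=M2/2=1808/2331, d=(M3−M2)/(6·3)=-37/567, b=Δ2−h2·(2M2+M3)/6=607/2331
seg 3: a=4, c=M3/2=439/2331, d=(M4−M3)/(6·3)=-7888/20979, b=Δ3−h3·(2M3+M4)/6=7348/2331
seg 4: a=5, c=M4/2=-2483/777, d=(M5−M4)/(6·1)=2483/2331, b=Δ4−h4·(2M4+M5)/6=-13682/2331
t_q=11/2 → seg 2, τ=3/2; S=-2+607/2331·τ+1808/2331·τ²+-37/567·τ³=-25/296

  seg 0: a=2 b=-2105/2331 c=0 d=-226/2331
  seg 1: a=1 b=-2783/2331 c=-226/777 d=2486/20979
  seg 2: a=-2 b=607/2331 c=1808/2331 d=-37/567
  seg 3: a=4 b=7348/2331 c=439/2331 d=-7888/20979
  seg 4: a=5 b=-13682/2331 c=-2483/777 d=2483/2331
S(11/2) = -25/296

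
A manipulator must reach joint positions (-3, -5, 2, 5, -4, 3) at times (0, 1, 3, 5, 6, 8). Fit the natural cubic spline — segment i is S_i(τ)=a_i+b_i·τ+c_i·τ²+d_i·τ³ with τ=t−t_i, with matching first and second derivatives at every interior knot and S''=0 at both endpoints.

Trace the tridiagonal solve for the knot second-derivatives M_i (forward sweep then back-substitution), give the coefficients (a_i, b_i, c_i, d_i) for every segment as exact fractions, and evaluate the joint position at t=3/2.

Δ: Δ0=-2, Δ1=7/2, Δ2=3/2, Δ3=-9, Δ4=7/2
row 1: diag=6, rhs=33; c'=1/3, d'=11/2
row 2: denom=8−2·1/3=22/3; d'=(-12−2·11/2)/(22/3)=-69/22
row 3: denom=6−2·3/11=60/11; d'=(-63−2·-69/22)/(60/11)=-52/5
row 4: denom=6−1·11/60=349/60; d'=(75−1·-52/5)/(349/60)=5124/349
back: M4=5124/349
back: M3=-52/5−11/60·5124/349=-4569/349
back: M2=-69/22−3/11·-4569/349=303/698
back: M1=11/2−1/3·303/698=1869/349
M: M0=0, M1=1869/349, M2=303/698, M3=-4569/349, M4=5124/349, M5=0
seg 0: a=-3, c=M0/2=0, d=(M1−M0)/(6·1)=623/698, b=Δ0−h0·(2M0+M1)/6=-2019/698
seg 1: a=-5, c=M1/2=1869/698, d=(M2−M1)/(6·2)=-1145/2792, b=Δ1−h1·(2M1+M2)/6=-75/349
seg 2: a=2, c=M2/2=303/1396, d=(M3−M2)/(6·2)=-3147/2792, b=Δ2−h2·(2M2+M3)/6=3891/698
seg 3: a=5, c=M3/2=-4569/698, d=(M4−M3)/(6·1)=3231/698, b=Δ3−h3·(2M3+M4)/6=-2472/349
seg 4: a=-4, c=M4/2=2562/349, d=(M5−M4)/(6·2)=-427/349, b=Δ4−h4·(2M4+M5)/6=-4389/698
t_q=3/2 → seg 1, τ=1/2; S=-5+-75/349·τ+1869/698·τ²+-1145/2792·τ³=-100273/22336

  seg 0: a=-3 b=-2019/698 c=0 d=623/698
  seg 1: a=-5 b=-75/349 c=1869/698 d=-1145/2792
  seg 2: a=2 b=3891/698 c=303/1396 d=-3147/2792
  seg 3: a=5 b=-2472/349 c=-4569/698 d=3231/698
  seg 4: a=-4 b=-4389/698 c=2562/349 d=-427/349
S(3/2) = -100273/22336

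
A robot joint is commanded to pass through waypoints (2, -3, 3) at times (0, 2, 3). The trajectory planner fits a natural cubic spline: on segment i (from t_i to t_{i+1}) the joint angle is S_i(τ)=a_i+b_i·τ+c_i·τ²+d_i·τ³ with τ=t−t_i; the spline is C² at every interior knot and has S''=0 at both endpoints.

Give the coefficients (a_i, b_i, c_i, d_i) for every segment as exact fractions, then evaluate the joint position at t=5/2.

Δ: Δ0=-5/2, Δ1=6
row 1: diag=6, rhs=51; c'=1/6, d'=17/2
back: M1=17/2
M: M0=0, M1=17/2, M2=0
seg 0: a=2, c=M0/2=0, d=(M1−M0)/(6·2)=17/24, b=Δ0−h0·(2M0+M1)/6=-16/3
seg 1: a=-3, c=M1/2=17/4, d=(M2−M1)/(6·1)=-17/12, b=Δ1−h1·(2M1+M2)/6=19/6
t_q=5/2 → seg 1, τ=1/2; S=-3+19/6·τ+17/4·τ²+-17/12·τ³=-17/32

  seg 0: a=2 b=-16/3 c=0 d=17/24
  seg 1: a=-3 b=19/6 c=17/4 d=-17/12
S(5/2) = -17/32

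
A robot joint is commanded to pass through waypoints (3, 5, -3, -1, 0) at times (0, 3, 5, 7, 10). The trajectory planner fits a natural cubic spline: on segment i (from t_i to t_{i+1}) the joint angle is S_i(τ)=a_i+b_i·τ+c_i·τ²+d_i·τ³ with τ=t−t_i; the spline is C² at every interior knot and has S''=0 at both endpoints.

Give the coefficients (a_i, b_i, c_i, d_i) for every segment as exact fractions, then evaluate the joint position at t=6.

  seg 0: a=3 b=463/180 c=0 d=-343/1620
  seg 1: a=5 b=-283/90 c=-343/180 d=133/180
  seg 2: a=-3 b=-19/10 c=91/36 d=-97/180
  seg 3: a=-1 b=157/90 c=-127/180 d=127/1620
S(6) = -131/45

Δ: Δ0=2/3, Δ1=-4, Δ2=1, Δ3=1/3
row 1: diag=10, rhs=-28; c'=1/5, d'=-14/5
row 2: denom=8−2·1/5=38/5; d'=(30−2·-14/5)/(38/5)=89/19
row 3: denom=10−2·5/19=180/19; d'=(-4−2·89/19)/(180/19)=-127/90
back: M3=-127/90
back: M2=89/19−5/19·-127/90=91/18
back: M1=-14/5−1/5·91/18=-343/90
M: M0=0, M1=-343/90, M2=91/18, M3=-127/90, M4=0
seg 0: a=3, c=M0/2=0, d=(M1−M0)/(6·3)=-343/1620, b=Δ0−h0·(2M0+M1)/6=463/180
seg 1: a=5, c=M1/2=-343/180, d=(M2−M1)/(6·2)=133/180, b=Δ1−h1·(2M1+M2)/6=-283/90
seg 2: a=-3, c=M2/2=91/36, d=(M3−M2)/(6·2)=-97/180, b=Δ2−h2·(2M2+M3)/6=-19/10
seg 3: a=-1, c=M3/2=-127/180, d=(M4−M3)/(6·3)=127/1620, b=Δ3−h3·(2M3+M4)/6=157/90
t_q=6 → seg 2, τ=1; S=-3+-19/10·τ+91/36·τ²+-97/180·τ³=-131/45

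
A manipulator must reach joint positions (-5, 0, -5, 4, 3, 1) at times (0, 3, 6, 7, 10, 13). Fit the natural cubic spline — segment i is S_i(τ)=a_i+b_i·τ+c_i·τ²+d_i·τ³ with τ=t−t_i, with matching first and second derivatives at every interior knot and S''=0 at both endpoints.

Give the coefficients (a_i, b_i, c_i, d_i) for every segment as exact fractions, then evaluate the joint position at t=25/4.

Δ: Δ0=5/3, Δ1=-5/3, Δ2=9, Δ3=-1/3, Δ4=-2/3
row 1: diag=12, rhs=-20; c'=1/4, d'=-5/3
row 2: denom=8−3·1/4=29/4; d'=(64−3·-5/3)/(29/4)=276/29
row 3: denom=8−1·4/29=228/29; d'=(-56−1·276/29)/(228/29)=-25/3
row 4: denom=12−3·29/76=825/76; d'=(-2−3·-25/3)/(825/76)=1748/825
back: M4=1748/825
back: M3=-25/3−29/76·1748/825=-2514/275
back: M2=276/29−4/29·-2514/275=2964/275
back: M1=-5/3−1/4·2964/275=-3598/825
M: M0=0, M1=-3598/825, M2=2964/275, M3=-2514/275, M4=1748/825, M5=0
seg 0: a=-5, c=M0/2=0, d=(M1−M0)/(6·3)=-1799/7425, b=Δ0−h0·(2M0+M1)/6=1058/275
seg 1: a=0, c=M1/2=-1799/825, d=(M2−M1)/(6·3)=1249/1485, b=Δ1−h1·(2M1+M2)/6=-741/275
seg 2: a=-5, c=M2/2=1482/275, d=(M3−M2)/(6·1)=-83/25, b=Δ2−h2·(2M2+M3)/6=1906/275
seg 3: a=4, c=M3/2=-1257/275, d=(M4−M3)/(6·3)=929/1485, b=Δ3−h3·(2M3+M4)/6=2131/275
seg 4: a=3, c=M4/2=874/825, d=(M5−M4)/(6·3)=-874/7425, b=Δ4−h4·(2M4+M5)/6=-766/275
t_q=25/4 → seg 2, τ=1/4; S=-5+1906/275·τ+1482/275·τ²+-83/25·τ³=-52489/17600

  seg 0: a=-5 b=1058/275 c=0 d=-1799/7425
  seg 1: a=0 b=-741/275 c=-1799/825 d=1249/1485
  seg 2: a=-5 b=1906/275 c=1482/275 d=-83/25
  seg 3: a=4 b=2131/275 c=-1257/275 d=929/1485
  seg 4: a=3 b=-766/275 c=874/825 d=-874/7425
S(25/4) = -52489/17600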